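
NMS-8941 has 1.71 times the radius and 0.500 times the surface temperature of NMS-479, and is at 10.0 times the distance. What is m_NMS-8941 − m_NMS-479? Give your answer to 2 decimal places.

6.85

L_NMS-8941/L_NMS-479 = (1.71)²(0.500)⁴ = 0.1828.
F_NMS-8941/F_NMS-479 = (L_NMS-8941/L_NMS-479)/(d_NMS-8941/d_NMS-479)² = 0.1828/100.0 = 0.001828.
m_NMS-8941 − m_NMS-479 = −2.5 log₁₀(0.001828) = 6.85.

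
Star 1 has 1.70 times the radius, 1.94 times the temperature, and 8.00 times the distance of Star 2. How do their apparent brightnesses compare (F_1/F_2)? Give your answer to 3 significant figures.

0.640

L_1/L_2 = (R_1/R_2)²(T_1/T_2)⁴ = (1.70)² × (1.94)⁴ = 40.94.
F_1/F_2 = (L_1/L_2)/(d_1/d_2)² = 40.94 / (8.00)² = 0.6396.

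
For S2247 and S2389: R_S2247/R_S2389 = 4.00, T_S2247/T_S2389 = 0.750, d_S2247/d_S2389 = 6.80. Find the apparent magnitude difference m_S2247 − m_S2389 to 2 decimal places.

L_S2247/L_S2389 = (4.00)²(0.750)⁴ = 5.062.
F_S2247/F_S2389 = (L_S2247/L_S2389)/(d_S2247/d_S2389)² = 5.062/46.24 = 0.1095.
m_S2247 − m_S2389 = −2.5 log₁₀(0.1095) = 2.40.

2.40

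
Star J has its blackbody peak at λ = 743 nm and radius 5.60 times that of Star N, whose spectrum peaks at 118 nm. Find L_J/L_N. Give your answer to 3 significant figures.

Wien's law gives T ∝ 1/λ_max, so T_J/T_N = λ_N/λ_J = 118/743 = 0.1588.
Then L ∝ R²T⁴ gives L_J/L_N = (5.60)² × (0.1588)⁴ = 31.36 × 6.362×10^-4 = 0.01995.

0.0200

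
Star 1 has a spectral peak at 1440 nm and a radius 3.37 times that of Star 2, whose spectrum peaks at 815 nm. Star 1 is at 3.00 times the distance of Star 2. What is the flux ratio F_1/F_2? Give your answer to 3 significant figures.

0.129

Wien's law: T_1/T_2 = λ_2/λ_1 = 815/1440 = 0.5660.
L_1/L_2 = (R_1/R_2)²(T_1/T_2)⁴ = (3.37)²(0.5660)⁴ = 1.165.
F_1/F_2 = (L_1/L_2)/(d_1/d_2)² = 1.165/(3.00)² = 0.1295.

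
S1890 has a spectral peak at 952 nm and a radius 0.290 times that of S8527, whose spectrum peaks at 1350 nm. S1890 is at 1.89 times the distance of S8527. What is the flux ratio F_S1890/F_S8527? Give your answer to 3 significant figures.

0.0952

Wien's law: T_S1890/T_S8527 = λ_S8527/λ_S1890 = 1350/952 = 1.418.
L_S1890/L_S8527 = (R_S1890/R_S8527)²(T_S1890/T_S8527)⁴ = (0.290)²(1.418)⁴ = 0.3401.
F_S1890/F_S8527 = (L_S1890/L_S8527)/(d_S1890/d_S8527)² = 0.3401/(1.89)² = 0.09520.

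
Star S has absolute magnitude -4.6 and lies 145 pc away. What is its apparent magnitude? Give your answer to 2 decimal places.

m = M + 5 log₁₀(d/10 pc) = -4.6 + 5 log₁₀(145/10)
  = -4.6 + 5 × 1.161 = -4.6 + 5.81 = 1.21.

1.21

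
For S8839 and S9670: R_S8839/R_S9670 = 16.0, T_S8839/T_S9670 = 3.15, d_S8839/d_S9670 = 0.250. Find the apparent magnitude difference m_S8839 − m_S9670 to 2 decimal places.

-14.01

L_S8839/L_S9670 = (16.0)²(3.15)⁴ = 2.520×10^4.
F_S8839/F_S9670 = (L_S8839/L_S9670)/(d_S8839/d_S9670)² = 2.520×10^4/0.06250 = 4.033×10^5.
m_S8839 − m_S9670 = −2.5 log₁₀(4.033×10^5) = -14.01.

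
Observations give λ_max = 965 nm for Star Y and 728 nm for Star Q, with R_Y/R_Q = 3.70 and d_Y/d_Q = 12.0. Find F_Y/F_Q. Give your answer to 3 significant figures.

0.0308

Wien's law: T_Y/T_Q = λ_Q/λ_Y = 728/965 = 0.7544.
L_Y/L_Q = (R_Y/R_Q)²(T_Y/T_Q)⁴ = (3.70)²(0.7544)⁴ = 4.434.
F_Y/F_Q = (L_Y/L_Q)/(d_Y/d_Q)² = 4.434/(12.0)² = 0.03079.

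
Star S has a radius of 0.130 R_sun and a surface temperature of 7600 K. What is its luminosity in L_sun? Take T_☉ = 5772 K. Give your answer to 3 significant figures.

L/L_☉ = (R/R_☉)² (T/T_☉)⁴ = (0.130)² × (7600/5772)⁴
       = 0.01690 × (1.317)⁴ = 0.01690 × 3.006 = 0.05080.

0.0508 L_sun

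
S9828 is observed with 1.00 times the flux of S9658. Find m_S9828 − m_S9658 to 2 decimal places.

-0.00

m_S9828 − m_S9658 = −2.5 log₁₀(F_S9828/F_S9658) = −2.5 log₁₀(1.00) = −2.5 × (0.000) = -0.000.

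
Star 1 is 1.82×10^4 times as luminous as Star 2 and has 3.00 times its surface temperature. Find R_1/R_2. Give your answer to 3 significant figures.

L ∝ R²T⁴ gives R ∝ √L / T², so
R_1/R_2 = √(1.82×10^4) / (3.00)² = 134.9 / 9.000 = 14.99.

15.0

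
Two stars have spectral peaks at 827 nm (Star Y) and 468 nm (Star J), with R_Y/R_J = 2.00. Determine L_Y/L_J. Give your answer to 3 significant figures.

0.410

Wien's law gives T ∝ 1/λ_max, so T_Y/T_J = λ_J/λ_Y = 468/827 = 0.5659.
Then L ∝ R²T⁴ gives L_Y/L_J = (2.00)² × (0.5659)⁴ = 4.000 × 0.1026 = 0.4102.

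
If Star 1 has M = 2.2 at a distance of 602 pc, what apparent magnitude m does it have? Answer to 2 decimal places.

11.10

m = M + 5 log₁₀(d/10 pc) = 2.2 + 5 log₁₀(602/10)
  = 2.2 + 5 × 1.780 = 2.2 + 8.90 = 11.10.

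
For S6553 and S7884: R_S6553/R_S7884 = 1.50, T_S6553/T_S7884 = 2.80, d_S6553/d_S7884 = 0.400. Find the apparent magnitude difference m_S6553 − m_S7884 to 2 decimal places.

-7.34

L_S6553/L_S7884 = (1.50)²(2.80)⁴ = 138.3.
F_S6553/F_S7884 = (L_S6553/L_S7884)/(d_S6553/d_S7884)² = 138.3/0.1600 = 864.4.
m_S6553 − m_S7884 = −2.5 log₁₀(864.4) = -7.34.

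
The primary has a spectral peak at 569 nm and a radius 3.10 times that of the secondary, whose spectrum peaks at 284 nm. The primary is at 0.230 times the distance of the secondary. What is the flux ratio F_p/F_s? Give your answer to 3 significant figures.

Wien's law: T_p/T_s = λ_s/λ_p = 284/569 = 0.4991.
L_p/L_s = (R_p/R_s)²(T_p/T_s)⁴ = (3.10)²(0.4991)⁴ = 0.5964.
F_p/F_s = (L_p/L_s)/(d_p/d_s)² = 0.5964/(0.230)² = 11.27.

11.3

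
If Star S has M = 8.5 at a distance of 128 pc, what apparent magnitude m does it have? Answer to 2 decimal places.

14.04

m = M + 5 log₁₀(d/10 pc) = 8.5 + 5 log₁₀(128/10)
  = 8.5 + 5 × 1.107 = 8.5 + 5.54 = 14.04.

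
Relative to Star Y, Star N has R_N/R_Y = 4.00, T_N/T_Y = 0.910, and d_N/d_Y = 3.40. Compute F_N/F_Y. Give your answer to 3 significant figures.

L_N/L_Y = (R_N/R_Y)²(T_N/T_Y)⁴ = (4.00)² × (0.910)⁴ = 10.97.
F_N/F_Y = (L_N/L_Y)/(d_N/d_Y)² = 10.97 / (3.40)² = 0.9491.

0.949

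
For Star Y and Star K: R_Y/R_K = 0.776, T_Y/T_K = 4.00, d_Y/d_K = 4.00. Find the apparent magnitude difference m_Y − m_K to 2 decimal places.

-2.46

L_Y/L_K = (0.776)²(4.00)⁴ = 154.2.
F_Y/F_K = (L_Y/L_K)/(d_Y/d_K)² = 154.2/16.00 = 9.635.
m_Y − m_K = −2.5 log₁₀(9.635) = -2.46.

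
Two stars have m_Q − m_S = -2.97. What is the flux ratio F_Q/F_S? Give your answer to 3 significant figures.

15.4

F_Q/F_S = 10^(−(m_Q − m_S)/2.5) = 10^(2.97/2.5) = 10^1.188 = 15.42.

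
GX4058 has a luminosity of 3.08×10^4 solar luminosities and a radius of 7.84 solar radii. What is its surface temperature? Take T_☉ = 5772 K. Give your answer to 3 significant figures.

2.73×10^4 K

T/T_☉ = (L/L_☉)^(1/4) / (R/R_☉)^(1/2)
T = 5772 × (3.08×10^4)^(1/4) / √(7.84) = 5772 × 13.25 / 2.800 = 2.731×10^4 K.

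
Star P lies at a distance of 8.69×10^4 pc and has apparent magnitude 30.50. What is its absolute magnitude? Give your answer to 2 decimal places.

M = m − 5 log₁₀(d/10 pc) = 30.50 − 5 log₁₀(8.69×10^4/10)
  = 30.50 − 5 × 3.939 = 30.50 − 19.70 = 10.80.

10.80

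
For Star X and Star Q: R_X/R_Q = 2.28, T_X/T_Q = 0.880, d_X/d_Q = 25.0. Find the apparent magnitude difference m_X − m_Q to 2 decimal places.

L_X/L_Q = (2.28)²(0.880)⁴ = 3.117.
F_X/F_Q = (L_X/L_Q)/(d_X/d_Q)² = 3.117/625.0 = 0.004988.
m_X − m_Q = −2.5 log₁₀(0.004988) = 5.76.

5.76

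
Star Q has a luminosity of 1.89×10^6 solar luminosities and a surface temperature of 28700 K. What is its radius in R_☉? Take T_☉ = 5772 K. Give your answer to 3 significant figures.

R/R_☉ = √(L/L_☉) / (T/T_☉)² = √(1.89×10^6) / (4.972)²
       = 1375 / 24.72 = 55.61.

55.6 R_☉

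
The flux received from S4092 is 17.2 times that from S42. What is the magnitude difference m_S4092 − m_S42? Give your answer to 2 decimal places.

-3.09

m_S4092 − m_S42 = −2.5 log₁₀(F_S4092/F_S42) = −2.5 log₁₀(17.2) = −2.5 × (1.236) = -3.089.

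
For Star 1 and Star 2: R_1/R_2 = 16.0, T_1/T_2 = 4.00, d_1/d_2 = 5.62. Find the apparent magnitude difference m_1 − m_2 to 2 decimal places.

-8.29

L_1/L_2 = (16.0)²(4.00)⁴ = 6.554×10^4.
F_1/F_2 = (L_1/L_2)/(d_1/d_2)² = 6.554×10^4/31.58 = 2075.
m_1 − m_2 = −2.5 log₁₀(2075) = -8.29.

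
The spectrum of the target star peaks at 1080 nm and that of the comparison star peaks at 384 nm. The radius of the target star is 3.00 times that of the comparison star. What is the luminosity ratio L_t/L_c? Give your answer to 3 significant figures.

0.144

Wien's law gives T ∝ 1/λ_max, so T_t/T_c = λ_c/λ_t = 384/1080 = 0.3556.
Then L ∝ R²T⁴ gives L_t/L_c = (3.00)² × (0.3556)⁴ = 9.000 × 0.01598 = 0.1438.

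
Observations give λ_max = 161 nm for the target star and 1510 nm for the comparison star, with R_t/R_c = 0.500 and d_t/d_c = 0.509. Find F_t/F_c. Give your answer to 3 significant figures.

Wien's law: T_t/T_c = λ_c/λ_t = 1510/161 = 9.379.
L_t/L_c = (R_t/R_c)²(T_t/T_c)⁴ = (0.500)²(9.379)⁴ = 1934.
F_t/F_c = (L_t/L_c)/(d_t/d_c)² = 1934/(0.509)² = 7466.

7.47×10^3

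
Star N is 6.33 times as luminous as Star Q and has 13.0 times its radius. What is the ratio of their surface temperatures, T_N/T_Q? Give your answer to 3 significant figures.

L ∝ R²T⁴ gives T ∝ (L/R²)^(1/4), so
T_N/T_Q = (6.33 / 13.0²)^(1/4) = (0.03746)^(1/4) = 0.4399.

0.440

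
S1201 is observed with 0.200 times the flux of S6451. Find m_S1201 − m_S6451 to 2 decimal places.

m_S1201 − m_S6451 = −2.5 log₁₀(F_S1201/F_S6451) = −2.5 log₁₀(0.200) = −2.5 × (-0.699) = 1.747.

1.75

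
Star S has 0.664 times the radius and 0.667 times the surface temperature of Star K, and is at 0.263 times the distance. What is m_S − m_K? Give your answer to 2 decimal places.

L_S/L_K = (0.664)²(0.667)⁴ = 0.08726.
F_S/F_K = (L_S/L_K)/(d_S/d_K)² = 0.08726/0.06917 = 1.262.
m_S − m_K = −2.5 log₁₀(1.262) = -0.25.

-0.25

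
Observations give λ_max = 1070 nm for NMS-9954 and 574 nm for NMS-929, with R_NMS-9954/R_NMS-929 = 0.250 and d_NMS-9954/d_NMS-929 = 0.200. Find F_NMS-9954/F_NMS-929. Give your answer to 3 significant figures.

Wien's law: T_NMS-9954/T_NMS-929 = λ_NMS-929/λ_NMS-9954 = 574/1070 = 0.5364.
L_NMS-9954/L_NMS-929 = (R_NMS-9954/R_NMS-929)²(T_NMS-9954/T_NMS-929)⁴ = (0.250)²(0.5364)⁴ = 0.005176.
F_NMS-9954/F_NMS-929 = (L_NMS-9954/L_NMS-929)/(d_NMS-9954/d_NMS-929)² = 0.005176/(0.200)² = 0.1294.

0.129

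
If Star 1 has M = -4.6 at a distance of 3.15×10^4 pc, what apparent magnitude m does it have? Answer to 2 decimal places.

m = M + 5 log₁₀(d/10 pc) = -4.6 + 5 log₁₀(3.15×10^4/10)
  = -4.6 + 5 × 3.498 = -4.6 + 17.49 = 12.89.

12.89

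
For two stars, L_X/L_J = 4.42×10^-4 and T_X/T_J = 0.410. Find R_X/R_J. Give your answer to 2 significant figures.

0.13

L ∝ R²T⁴ gives R ∝ √L / T², so
R_X/R_J = √(4.42×10^-4) / (0.410)² = 0.02102 / 0.1681 = 0.1251.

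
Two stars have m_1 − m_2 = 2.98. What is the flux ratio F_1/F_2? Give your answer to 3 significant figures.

F_1/F_2 = 10^(−(m_1 − m_2)/2.5) = 10^(-2.98/2.5) = 10^-1.192 = 0.06427.

0.0643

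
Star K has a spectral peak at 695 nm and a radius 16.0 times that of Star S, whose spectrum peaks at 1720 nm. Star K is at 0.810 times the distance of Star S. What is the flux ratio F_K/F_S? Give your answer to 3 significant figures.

Wien's law: T_K/T_S = λ_S/λ_K = 1720/695 = 2.475.
L_K/L_S = (R_K/R_S)²(T_K/T_S)⁴ = (16.0)²(2.475)⁴ = 9603.
F_K/F_S = (L_K/L_S)/(d_K/d_S)² = 9603/(0.810)² = 1.464×10^4.

1.46×10^4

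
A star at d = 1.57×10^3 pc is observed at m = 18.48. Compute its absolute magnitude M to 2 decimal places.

7.50

M = m − 5 log₁₀(d/10 pc) = 18.48 − 5 log₁₀(1.57×10^3/10)
  = 18.48 − 5 × 2.196 = 18.48 − 10.98 = 7.50.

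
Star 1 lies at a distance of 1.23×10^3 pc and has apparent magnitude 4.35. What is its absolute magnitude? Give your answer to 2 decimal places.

M = m − 5 log₁₀(d/10 pc) = 4.35 − 5 log₁₀(1.23×10^3/10)
  = 4.35 − 5 × 2.090 = 4.35 − 10.45 = -6.10.

-6.10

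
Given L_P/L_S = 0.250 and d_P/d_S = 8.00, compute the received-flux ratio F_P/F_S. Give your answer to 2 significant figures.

F = L/(4πd²), so F_P/F_S = (L_P/L_S) / (d_P/d_S)²
= 0.250 / (8.00)² = 0.250 / 64.00 = 0.003906.

0.0039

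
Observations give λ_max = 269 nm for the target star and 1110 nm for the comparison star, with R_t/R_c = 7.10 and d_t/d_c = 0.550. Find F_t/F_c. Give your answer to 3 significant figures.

Wien's law: T_t/T_c = λ_c/λ_t = 1110/269 = 4.126.
L_t/L_c = (R_t/R_c)²(T_t/T_c)⁴ = (7.10)²(4.126)⁴ = 1.462×10^4.
F_t/F_c = (L_t/L_c)/(d_t/d_c)² = 1.462×10^4/(0.550)² = 4.831×10^4.

4.83×10^4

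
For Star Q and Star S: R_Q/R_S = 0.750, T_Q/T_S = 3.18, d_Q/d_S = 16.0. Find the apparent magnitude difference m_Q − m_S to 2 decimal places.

1.62

L_Q/L_S = (0.750)²(3.18)⁴ = 57.52.
F_Q/F_S = (L_Q/L_S)/(d_Q/d_S)² = 57.52/256.0 = 0.2247.
m_Q − m_S = −2.5 log₁₀(0.2247) = 1.62.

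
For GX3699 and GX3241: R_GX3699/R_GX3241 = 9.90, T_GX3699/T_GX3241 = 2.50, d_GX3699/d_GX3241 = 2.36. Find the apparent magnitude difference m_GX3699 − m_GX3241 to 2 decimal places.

L_GX3699/L_GX3241 = (9.90)²(2.50)⁴ = 3829.
F_GX3699/F_GX3241 = (L_GX3699/L_GX3241)/(d_GX3699/d_GX3241)² = 3829/5.570 = 687.4.
m_GX3699 − m_GX3241 = −2.5 log₁₀(687.4) = -7.09.

-7.09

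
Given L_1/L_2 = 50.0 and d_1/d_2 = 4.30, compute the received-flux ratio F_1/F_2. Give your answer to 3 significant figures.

2.70

F = L/(4πd²), so F_1/F_2 = (L_1/L_2) / (d_1/d_2)²
= 50.0 / (4.30)² = 50.0 / 18.49 = 2.704.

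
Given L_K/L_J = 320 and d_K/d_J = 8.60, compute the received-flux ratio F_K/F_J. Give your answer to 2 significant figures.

F = L/(4πd²), so F_K/F_J = (L_K/L_J) / (d_K/d_J)²
= 320 / (8.60)² = 320 / 73.96 = 4.327.

4.3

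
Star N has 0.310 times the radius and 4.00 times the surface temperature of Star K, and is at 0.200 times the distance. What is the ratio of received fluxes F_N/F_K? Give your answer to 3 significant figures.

615

L_N/L_K = (R_N/R_K)²(T_N/T_K)⁴ = (0.310)² × (4.00)⁴ = 24.60.
F_N/F_K = (L_N/L_K)/(d_N/d_K)² = 24.60 / (0.200)² = 615.0.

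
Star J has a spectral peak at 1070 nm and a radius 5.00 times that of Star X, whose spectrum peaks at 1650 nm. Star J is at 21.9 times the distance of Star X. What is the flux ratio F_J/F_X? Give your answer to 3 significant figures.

Wien's law: T_J/T_X = λ_X/λ_J = 1650/1070 = 1.542.
L_J/L_X = (R_J/R_X)²(T_J/T_X)⁴ = (5.00)²(1.542)⁴ = 141.4.
F_J/F_X = (L_J/L_X)/(d_J/d_X)² = 141.4/(21.9)² = 0.2947.

0.295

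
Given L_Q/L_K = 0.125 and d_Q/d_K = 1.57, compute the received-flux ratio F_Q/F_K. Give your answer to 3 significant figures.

0.0507

F = L/(4πd²), so F_Q/F_K = (L_Q/L_K) / (d_Q/d_K)²
= 0.125 / (1.57)² = 0.125 / 2.465 = 0.05071.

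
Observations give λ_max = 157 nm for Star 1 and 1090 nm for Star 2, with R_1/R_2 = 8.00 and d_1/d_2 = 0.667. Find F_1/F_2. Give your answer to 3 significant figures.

3.34×10^5

Wien's law: T_1/T_2 = λ_2/λ_1 = 1090/157 = 6.943.
L_1/L_2 = (R_1/R_2)²(T_1/T_2)⁴ = (8.00)²(6.943)⁴ = 1.487×10^5.
F_1/F_2 = (L_1/L_2)/(d_1/d_2)² = 1.487×10^5/(0.667)² = 3.342×10^5.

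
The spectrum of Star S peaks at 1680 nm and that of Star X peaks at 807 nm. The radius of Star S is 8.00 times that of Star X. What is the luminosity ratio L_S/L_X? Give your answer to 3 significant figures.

3.41

Wien's law gives T ∝ 1/λ_max, so T_S/T_X = λ_X/λ_S = 807/1680 = 0.4804.
Then L ∝ R²T⁴ gives L_S/L_X = (8.00)² × (0.4804)⁴ = 64.00 × 0.05324 = 3.408.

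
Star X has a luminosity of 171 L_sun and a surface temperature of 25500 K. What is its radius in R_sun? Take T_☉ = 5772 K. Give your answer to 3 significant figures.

0.670 R_sun

R/R_☉ = √(L/L_☉) / (T/T_☉)² = √(171) / (4.418)²
       = 13.08 / 19.52 = 0.6700.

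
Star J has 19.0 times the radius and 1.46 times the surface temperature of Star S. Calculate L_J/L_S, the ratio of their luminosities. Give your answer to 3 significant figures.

1.64×10^3

From the Stefan–Boltzmann law, L ∝ R²T⁴, so
L_J/L_S = (R_J/R_S)² (T_J/T_S)⁴ = (19.0)² × (1.46)⁴ = 361.0 × 4.544 = 1640.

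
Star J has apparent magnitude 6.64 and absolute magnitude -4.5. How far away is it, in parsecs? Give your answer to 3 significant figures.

m − M = 5 log₁₀(d/10 pc)
6.64 − (-4.5) = 11.14 = 5 log₁₀(d/10)
d = 10 × 10^(11.14/5) = 10 × 10^2.228 = 1690 pc.

1.69×10^3 pc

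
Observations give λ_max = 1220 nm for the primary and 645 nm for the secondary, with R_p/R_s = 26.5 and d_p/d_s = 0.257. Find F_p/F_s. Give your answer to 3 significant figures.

831

Wien's law: T_p/T_s = λ_s/λ_p = 645/1220 = 0.5287.
L_p/L_s = (R_p/R_s)²(T_p/T_s)⁴ = (26.5)²(0.5287)⁴ = 54.86.
F_p/F_s = (L_p/L_s)/(d_p/d_s)² = 54.86/(0.257)² = 830.7.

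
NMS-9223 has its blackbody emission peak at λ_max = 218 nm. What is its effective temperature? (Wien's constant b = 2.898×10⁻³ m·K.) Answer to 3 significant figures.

T = b/λ_max = 2.898×10⁻³ / (218×10⁻⁹) = 1.329×10^4 K.

1.33×10^4 K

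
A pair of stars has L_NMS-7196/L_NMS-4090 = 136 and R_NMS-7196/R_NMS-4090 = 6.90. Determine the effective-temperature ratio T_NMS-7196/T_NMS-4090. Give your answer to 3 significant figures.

1.30

L ∝ R²T⁴ gives T ∝ (L/R²)^(1/4), so
T_NMS-7196/T_NMS-4090 = (136 / 6.90²)^(1/4) = (2.857)^(1/4) = 1.300.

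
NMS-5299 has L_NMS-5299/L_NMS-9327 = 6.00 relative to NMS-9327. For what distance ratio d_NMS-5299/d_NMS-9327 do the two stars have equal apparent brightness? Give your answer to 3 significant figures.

2.45

Equal flux requires L_NMS-5299/d_NMS-5299² = L_NMS-9327/d_NMS-9327², so d_NMS-5299/d_NMS-9327 = √(L_NMS-5299/L_NMS-9327)
= √(6.00) = 2.449.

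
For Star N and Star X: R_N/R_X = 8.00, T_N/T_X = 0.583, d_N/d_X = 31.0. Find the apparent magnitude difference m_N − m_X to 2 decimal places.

5.28

L_N/L_X = (8.00)²(0.583)⁴ = 7.394.
F_N/F_X = (L_N/L_X)/(d_N/d_X)² = 7.394/961.0 = 0.007694.
m_N − m_X = −2.5 log₁₀(0.007694) = 5.28.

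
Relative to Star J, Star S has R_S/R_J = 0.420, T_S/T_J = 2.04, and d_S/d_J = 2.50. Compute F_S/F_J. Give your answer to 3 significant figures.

0.489

L_S/L_J = (R_S/R_J)²(T_S/T_J)⁴ = (0.420)² × (2.04)⁴ = 3.055.
F_S/F_J = (L_S/L_J)/(d_S/d_J)² = 3.055 / (2.50)² = 0.4888.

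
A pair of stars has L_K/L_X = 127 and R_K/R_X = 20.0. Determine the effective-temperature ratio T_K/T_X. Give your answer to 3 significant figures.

0.751

L ∝ R²T⁴ gives T ∝ (L/R²)^(1/4), so
T_K/T_X = (127 / 20.0²)^(1/4) = (0.3175)^(1/4) = 0.7506.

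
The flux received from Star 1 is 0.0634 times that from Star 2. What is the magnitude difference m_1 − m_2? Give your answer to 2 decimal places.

2.99

m_1 − m_2 = −2.5 log₁₀(F_1/F_2) = −2.5 log₁₀(0.0634) = −2.5 × (-1.198) = 2.995.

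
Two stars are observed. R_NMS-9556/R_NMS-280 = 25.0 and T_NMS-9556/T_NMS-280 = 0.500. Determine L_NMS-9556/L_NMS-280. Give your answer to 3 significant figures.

39.1

From the Stefan–Boltzmann law, L ∝ R²T⁴, so
L_NMS-9556/L_NMS-280 = (R_NMS-9556/R_NMS-280)² (T_NMS-9556/T_NMS-280)⁴ = (25.0)² × (0.500)⁴ = 625.0 × 0.06250 = 39.06.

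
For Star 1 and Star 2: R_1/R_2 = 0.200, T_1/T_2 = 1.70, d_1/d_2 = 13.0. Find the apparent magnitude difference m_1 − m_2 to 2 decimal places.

6.76

L_1/L_2 = (0.200)²(1.70)⁴ = 0.3341.
F_1/F_2 = (L_1/L_2)/(d_1/d_2)² = 0.3341/169.0 = 0.001977.
m_1 − m_2 = −2.5 log₁₀(0.001977) = 6.76.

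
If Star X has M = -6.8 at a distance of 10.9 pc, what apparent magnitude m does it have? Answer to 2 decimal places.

-6.61

m = M + 5 log₁₀(d/10 pc) = -6.8 + 5 log₁₀(10.9/10)
  = -6.8 + 5 × 0.037 = -6.8 + 0.19 = -6.61.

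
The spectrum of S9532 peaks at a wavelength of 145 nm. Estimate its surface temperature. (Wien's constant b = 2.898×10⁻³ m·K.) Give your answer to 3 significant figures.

T = b/λ_max = 2.898×10⁻³ / (145×10⁻⁹) = 1.999×10^4 K.

2.00×10^4 K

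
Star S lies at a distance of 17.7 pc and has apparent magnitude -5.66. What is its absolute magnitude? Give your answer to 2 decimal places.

-6.90

M = m − 5 log₁₀(d/10 pc) = -5.66 − 5 log₁₀(17.7/10)
  = -5.66 − 5 × 0.248 = -5.66 − 1.24 = -6.90.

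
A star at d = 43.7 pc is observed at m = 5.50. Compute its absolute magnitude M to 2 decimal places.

M = m − 5 log₁₀(d/10 pc) = 5.50 − 5 log₁₀(43.7/10)
  = 5.50 − 5 × 0.640 = 5.50 − 3.20 = 2.30.

2.30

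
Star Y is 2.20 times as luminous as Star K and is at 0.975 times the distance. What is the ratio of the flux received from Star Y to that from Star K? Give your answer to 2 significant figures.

F = L/(4πd²), so F_Y/F_K = (L_Y/L_K) / (d_Y/d_K)²
= 2.20 / (0.975)² = 2.20 / 0.9506 = 2.314.

2.3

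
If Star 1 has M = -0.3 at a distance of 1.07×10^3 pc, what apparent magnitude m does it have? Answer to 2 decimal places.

m = M + 5 log₁₀(d/10 pc) = -0.3 + 5 log₁₀(1.07×10^3/10)
  = -0.3 + 5 × 2.029 = -0.3 + 10.15 = 9.85.

9.85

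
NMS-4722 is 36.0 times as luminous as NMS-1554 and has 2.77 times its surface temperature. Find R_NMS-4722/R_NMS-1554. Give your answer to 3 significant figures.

L ∝ R²T⁴ gives R ∝ √L / T², so
R_NMS-4722/R_NMS-1554 = √(36.0) / (2.77)² = 6.000 / 7.673 = 0.7820.

0.782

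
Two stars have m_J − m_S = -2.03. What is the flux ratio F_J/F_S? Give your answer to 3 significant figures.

6.49

F_J/F_S = 10^(−(m_J − m_S)/2.5) = 10^(2.03/2.5) = 10^0.812 = 6.486.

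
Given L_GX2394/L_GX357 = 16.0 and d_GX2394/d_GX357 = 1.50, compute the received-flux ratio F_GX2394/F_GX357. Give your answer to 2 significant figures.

F = L/(4πd²), so F_GX2394/F_GX357 = (L_GX2394/L_GX357) / (d_GX2394/d_GX357)²
= 16.0 / (1.50)² = 16.0 / 2.250 = 7.111.

7.1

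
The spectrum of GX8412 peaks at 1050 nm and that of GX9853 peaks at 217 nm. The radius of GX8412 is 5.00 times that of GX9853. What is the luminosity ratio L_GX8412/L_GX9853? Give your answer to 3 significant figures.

Wien's law gives T ∝ 1/λ_max, so T_GX8412/T_GX9853 = λ_GX9853/λ_GX8412 = 217/1050 = 0.2067.
Then L ∝ R²T⁴ gives L_GX8412/L_GX9853 = (5.00)² × (0.2067)⁴ = 25.00 × 0.001824 = 0.04561.

0.0456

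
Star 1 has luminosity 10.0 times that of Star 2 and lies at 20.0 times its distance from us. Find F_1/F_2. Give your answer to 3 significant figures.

0.0250

F = L/(4πd²), so F_1/F_2 = (L_1/L_2) / (d_1/d_2)²
= 10.0 / (20.0)² = 10.0 / 400.0 = 0.02500.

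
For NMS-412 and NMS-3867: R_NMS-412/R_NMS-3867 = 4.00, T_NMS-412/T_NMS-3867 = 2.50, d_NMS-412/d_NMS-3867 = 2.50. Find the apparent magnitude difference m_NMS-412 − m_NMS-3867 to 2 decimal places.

L_NMS-412/L_NMS-3867 = (4.00)²(2.50)⁴ = 625.0.
F_NMS-412/F_NMS-3867 = (L_NMS-412/L_NMS-3867)/(d_NMS-412/d_NMS-3867)² = 625.0/6.250 = 100.0.
m_NMS-412 − m_NMS-3867 = −2.5 log₁₀(100.0) = -5.00.

-5.00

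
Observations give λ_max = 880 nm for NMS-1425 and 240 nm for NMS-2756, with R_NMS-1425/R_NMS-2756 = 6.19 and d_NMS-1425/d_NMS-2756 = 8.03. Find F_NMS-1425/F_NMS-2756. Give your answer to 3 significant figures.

Wien's law: T_NMS-1425/T_NMS-2756 = λ_NMS-2756/λ_NMS-1425 = 240/880 = 0.2727.
L_NMS-1425/L_NMS-2756 = (R_NMS-1425/R_NMS-2756)²(T_NMS-1425/T_NMS-2756)⁴ = (6.19)²(0.2727)⁴ = 0.2120.
F_NMS-1425/F_NMS-2756 = (L_NMS-1425/L_NMS-2756)/(d_NMS-1425/d_NMS-2756)² = 0.2120/(8.03)² = 0.003287.

0.00329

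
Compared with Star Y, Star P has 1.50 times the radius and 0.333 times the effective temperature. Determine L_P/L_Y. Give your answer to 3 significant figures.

0.0277

From the Stefan–Boltzmann law, L ∝ R²T⁴, so
L_P/L_Y = (R_P/R_Y)² (T_P/T_Y)⁴ = (1.50)² × (0.333)⁴ = 2.250 × 0.01230 = 0.02767.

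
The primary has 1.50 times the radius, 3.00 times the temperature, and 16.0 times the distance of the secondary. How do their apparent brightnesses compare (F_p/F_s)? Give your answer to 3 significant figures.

L_p/L_s = (R_p/R_s)²(T_p/T_s)⁴ = (1.50)² × (3.00)⁴ = 182.2.
F_p/F_s = (L_p/L_s)/(d_p/d_s)² = 182.2 / (16.0)² = 0.7119.

0.712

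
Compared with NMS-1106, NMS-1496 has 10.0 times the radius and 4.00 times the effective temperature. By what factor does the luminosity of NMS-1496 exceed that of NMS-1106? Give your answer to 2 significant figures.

From the Stefan–Boltzmann law, L ∝ R²T⁴, so
L_NMS-1496/L_NMS-1106 = (R_NMS-1496/R_NMS-1106)² (T_NMS-1496/T_NMS-1106)⁴ = (10.0)² × (4.00)⁴ = 100.0 × 256.0 = 2.560×10^4.

2.6×10^4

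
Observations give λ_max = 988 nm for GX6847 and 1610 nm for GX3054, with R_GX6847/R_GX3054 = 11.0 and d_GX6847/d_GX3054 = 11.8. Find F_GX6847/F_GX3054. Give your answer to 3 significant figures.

6.13

Wien's law: T_GX6847/T_GX3054 = λ_GX3054/λ_GX6847 = 1610/988 = 1.630.
L_GX6847/L_GX3054 = (R_GX6847/R_GX3054)²(T_GX6847/T_GX3054)⁴ = (11.0)²(1.630)⁴ = 853.2.
F_GX6847/F_GX3054 = (L_GX6847/L_GX3054)/(d_GX6847/d_GX3054)² = 853.2/(11.8)² = 6.128.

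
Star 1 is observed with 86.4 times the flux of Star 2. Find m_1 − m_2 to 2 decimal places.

-4.84

m_1 − m_2 = −2.5 log₁₀(F_1/F_2) = −2.5 log₁₀(86.4) = −2.5 × (1.937) = -4.841.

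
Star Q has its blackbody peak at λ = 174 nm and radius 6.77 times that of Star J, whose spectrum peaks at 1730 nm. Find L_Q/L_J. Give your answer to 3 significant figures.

4.48×10^5

Wien's law gives T ∝ 1/λ_max, so T_Q/T_J = λ_J/λ_Q = 1730/174 = 9.943.
Then L ∝ R²T⁴ gives L_Q/L_J = (6.77)² × (9.943)⁴ = 45.83 × 9772 = 4.479×10^5.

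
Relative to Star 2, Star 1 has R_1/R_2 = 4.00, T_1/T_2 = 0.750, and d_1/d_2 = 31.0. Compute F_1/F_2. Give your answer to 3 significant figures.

L_1/L_2 = (R_1/R_2)²(T_1/T_2)⁴ = (4.00)² × (0.750)⁴ = 5.062.
F_1/F_2 = (L_1/L_2)/(d_1/d_2)² = 5.062 / (31.0)² = 0.005268.

0.00527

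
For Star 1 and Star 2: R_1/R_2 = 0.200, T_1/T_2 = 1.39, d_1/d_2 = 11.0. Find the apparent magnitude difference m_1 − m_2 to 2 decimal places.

7.27

L_1/L_2 = (0.200)²(1.39)⁴ = 0.1493.
F_1/F_2 = (L_1/L_2)/(d_1/d_2)² = 0.1493/121.0 = 0.001234.
m_1 − m_2 = −2.5 log₁₀(0.001234) = 7.27.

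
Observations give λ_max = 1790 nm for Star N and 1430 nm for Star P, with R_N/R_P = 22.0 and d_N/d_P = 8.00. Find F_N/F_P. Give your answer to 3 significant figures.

Wien's law: T_N/T_P = λ_P/λ_N = 1430/1790 = 0.7989.
L_N/L_P = (R_N/R_P)²(T_N/T_P)⁴ = (22.0)²(0.7989)⁴ = 197.1.
F_N/F_P = (L_N/L_P)/(d_N/d_P)² = 197.1/(8.00)² = 3.080.

3.08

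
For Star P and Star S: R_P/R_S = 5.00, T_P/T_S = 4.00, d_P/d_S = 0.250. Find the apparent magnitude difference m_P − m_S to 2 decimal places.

-12.53

L_P/L_S = (5.00)²(4.00)⁴ = 6400.
F_P/F_S = (L_P/L_S)/(d_P/d_S)² = 6400/0.06250 = 1.024×10^5.
m_P − m_S = −2.5 log₁₀(1.024×10^5) = -12.53.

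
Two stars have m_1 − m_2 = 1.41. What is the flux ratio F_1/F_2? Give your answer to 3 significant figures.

F_1/F_2 = 10^(−(m_1 − m_2)/2.5) = 10^(-1.41/2.5) = 10^-0.564 = 0.2729.

0.273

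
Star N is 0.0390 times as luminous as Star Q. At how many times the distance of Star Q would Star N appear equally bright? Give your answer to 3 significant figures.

Equal flux requires L_N/d_N² = L_Q/d_Q², so d_N/d_Q = √(L_N/L_Q)
= √(0.0390) = 0.1975.

0.197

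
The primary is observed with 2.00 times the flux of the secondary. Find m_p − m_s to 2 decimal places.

m_p − m_s = −2.5 log₁₀(F_p/F_s) = −2.5 log₁₀(2.00) = −2.5 × (0.301) = -0.753.

-0.75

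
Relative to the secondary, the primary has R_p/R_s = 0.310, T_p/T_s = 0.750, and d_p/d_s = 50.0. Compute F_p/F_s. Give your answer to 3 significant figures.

1.22×10^-5

L_p/L_s = (R_p/R_s)²(T_p/T_s)⁴ = (0.310)² × (0.750)⁴ = 0.03041.
F_p/F_s = (L_p/L_s)/(d_p/d_s)² = 0.03041 / (50.0)² = 1.216×10^-5.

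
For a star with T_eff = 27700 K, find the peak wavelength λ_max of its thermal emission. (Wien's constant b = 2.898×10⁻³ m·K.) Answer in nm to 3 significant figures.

105 nm

λ_max = b/T = 2.898×10⁻³ / 27700 = 1.05×10^-7 m = 104.6 nm.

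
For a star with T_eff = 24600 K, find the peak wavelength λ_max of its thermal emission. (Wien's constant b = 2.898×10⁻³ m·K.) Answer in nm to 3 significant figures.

λ_max = b/T = 2.898×10⁻³ / 24600 = 1.18×10^-7 m = 117.8 nm.

118 nm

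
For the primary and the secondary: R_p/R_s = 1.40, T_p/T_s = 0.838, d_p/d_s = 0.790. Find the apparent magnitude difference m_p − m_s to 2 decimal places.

L_p/L_s = (1.40)²(0.838)⁴ = 0.9666.
F_p/F_s = (L_p/L_s)/(d_p/d_s)² = 0.9666/0.6241 = 1.549.
m_p − m_s = −2.5 log₁₀(1.549) = -0.47.

-0.47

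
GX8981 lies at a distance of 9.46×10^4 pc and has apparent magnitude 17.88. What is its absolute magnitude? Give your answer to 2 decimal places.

-2.00

M = m − 5 log₁₀(d/10 pc) = 17.88 − 5 log₁₀(9.46×10^4/10)
  = 17.88 − 5 × 3.976 = 17.88 − 19.88 = -2.00.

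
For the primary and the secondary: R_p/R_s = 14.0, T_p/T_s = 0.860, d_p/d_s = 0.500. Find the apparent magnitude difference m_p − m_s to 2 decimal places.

L_p/L_s = (14.0)²(0.860)⁴ = 107.2.
F_p/F_s = (L_p/L_s)/(d_p/d_s)² = 107.2/0.2500 = 428.9.
m_p − m_s = −2.5 log₁₀(428.9) = -6.58.

-6.58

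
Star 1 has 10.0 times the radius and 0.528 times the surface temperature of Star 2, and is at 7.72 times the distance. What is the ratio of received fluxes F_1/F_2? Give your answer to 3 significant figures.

0.130

L_1/L_2 = (R_1/R_2)²(T_1/T_2)⁴ = (10.0)² × (0.528)⁴ = 7.772.
F_1/F_2 = (L_1/L_2)/(d_1/d_2)² = 7.772 / (7.72)² = 0.1304.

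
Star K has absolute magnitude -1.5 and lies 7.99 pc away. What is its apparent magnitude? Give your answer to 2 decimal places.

-1.99

m = M + 5 log₁₀(d/10 pc) = -1.5 + 5 log₁₀(7.99/10)
  = -1.5 + 5 × -0.097 = -1.5 + -0.49 = -1.99.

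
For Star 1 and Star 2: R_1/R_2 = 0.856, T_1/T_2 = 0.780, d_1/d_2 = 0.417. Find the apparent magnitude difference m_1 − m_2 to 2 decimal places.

L_1/L_2 = (0.856)²(0.780)⁴ = 0.2712.
F_1/F_2 = (L_1/L_2)/(d_1/d_2)² = 0.2712/0.1739 = 1.560.
m_1 − m_2 = −2.5 log₁₀(1.560) = -0.48.

-0.48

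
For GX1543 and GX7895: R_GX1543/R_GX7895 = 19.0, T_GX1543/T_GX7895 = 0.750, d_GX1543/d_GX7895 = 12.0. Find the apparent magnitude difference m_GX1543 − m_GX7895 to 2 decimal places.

L_GX1543/L_GX7895 = (19.0)²(0.750)⁴ = 114.2.
F_GX1543/F_GX7895 = (L_GX1543/L_GX7895)/(d_GX1543/d_GX7895)² = 114.2/144.0 = 0.7932.
m_GX1543 − m_GX7895 = −2.5 log₁₀(0.7932) = 0.25.

0.25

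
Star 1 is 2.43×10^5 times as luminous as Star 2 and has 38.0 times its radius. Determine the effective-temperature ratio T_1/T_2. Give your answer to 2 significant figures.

L ∝ R²T⁴ gives T ∝ (L/R²)^(1/4), so
T_1/T_2 = (2.43×10^5 / 38.0²)^(1/4) = (168.3)^(1/4) = 3.602.

3.6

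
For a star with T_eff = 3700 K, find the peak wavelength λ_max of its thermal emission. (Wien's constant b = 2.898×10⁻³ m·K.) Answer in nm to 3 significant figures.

783 nm

λ_max = b/T = 2.898×10⁻³ / 3700 = 7.83×10^-7 m = 783.2 nm.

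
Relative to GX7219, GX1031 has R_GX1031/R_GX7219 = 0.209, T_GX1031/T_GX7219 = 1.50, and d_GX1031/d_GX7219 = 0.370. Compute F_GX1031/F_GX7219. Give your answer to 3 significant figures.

L_GX1031/L_GX7219 = (R_GX1031/R_GX7219)²(T_GX1031/T_GX7219)⁴ = (0.209)² × (1.50)⁴ = 0.2211.
F_GX1031/F_GX7219 = (L_GX1031/L_GX7219)/(d_GX1031/d_GX7219)² = 0.2211 / (0.370)² = 1.615.

1.62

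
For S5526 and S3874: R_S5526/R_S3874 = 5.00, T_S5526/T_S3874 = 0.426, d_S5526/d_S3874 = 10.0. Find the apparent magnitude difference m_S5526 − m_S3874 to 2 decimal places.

5.21

L_S5526/L_S3874 = (5.00)²(0.426)⁴ = 0.8233.
F_S5526/F_S3874 = (L_S5526/L_S3874)/(d_S5526/d_S3874)² = 0.8233/100.0 = 0.008233.
m_S5526 − m_S3874 = −2.5 log₁₀(0.008233) = 5.21.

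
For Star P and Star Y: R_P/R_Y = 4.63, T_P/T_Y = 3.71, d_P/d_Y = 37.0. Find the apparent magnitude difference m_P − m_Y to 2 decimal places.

-1.18

L_P/L_Y = (4.63)²(3.71)⁴ = 4061.
F_P/F_Y = (L_P/L_Y)/(d_P/d_Y)² = 4061/1369 = 2.967.
m_P − m_Y = −2.5 log₁₀(2.967) = -1.18.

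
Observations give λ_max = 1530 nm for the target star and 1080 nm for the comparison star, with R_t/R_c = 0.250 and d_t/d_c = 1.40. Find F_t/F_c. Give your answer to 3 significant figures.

Wien's law: T_t/T_c = λ_c/λ_t = 1080/1530 = 0.7059.
L_t/L_c = (R_t/R_c)²(T_t/T_c)⁴ = (0.250)²(0.7059)⁴ = 0.01552.
F_t/F_c = (L_t/L_c)/(d_t/d_c)² = 0.01552/(1.40)² = 0.007917.

0.00792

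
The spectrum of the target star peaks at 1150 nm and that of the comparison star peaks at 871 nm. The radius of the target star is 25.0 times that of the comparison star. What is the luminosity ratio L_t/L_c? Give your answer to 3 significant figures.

Wien's law gives T ∝ 1/λ_max, so T_t/T_c = λ_c/λ_t = 871/1150 = 0.7574.
Then L ∝ R²T⁴ gives L_t/L_c = (25.0)² × (0.7574)⁴ = 625.0 × 0.3291 = 205.7.

206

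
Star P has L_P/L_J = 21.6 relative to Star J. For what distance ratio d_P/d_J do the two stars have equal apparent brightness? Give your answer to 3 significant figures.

Equal flux requires L_P/d_P² = L_J/d_J², so d_P/d_J = √(L_P/L_J)
= √(21.6) = 4.648.

4.65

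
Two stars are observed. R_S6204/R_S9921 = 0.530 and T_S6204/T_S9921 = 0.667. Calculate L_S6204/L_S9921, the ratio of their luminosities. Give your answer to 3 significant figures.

0.0556

From the Stefan–Boltzmann law, L ∝ R²T⁴, so
L_S6204/L_S9921 = (R_S6204/R_S9921)² (T_S6204/T_S9921)⁴ = (0.530)² × (0.667)⁴ = 0.2809 × 0.1979 = 0.05560.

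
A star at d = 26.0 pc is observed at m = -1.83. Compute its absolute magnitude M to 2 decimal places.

M = m − 5 log₁₀(d/10 pc) = -1.83 − 5 log₁₀(26.0/10)
  = -1.83 − 5 × 0.415 = -1.83 − 2.07 = -3.90.

-3.90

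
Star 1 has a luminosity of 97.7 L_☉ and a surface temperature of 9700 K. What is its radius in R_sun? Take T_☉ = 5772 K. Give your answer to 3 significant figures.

3.50 R_sun

R/R_☉ = √(L/L_☉) / (T/T_☉)² = √(97.7) / (1.681)²
       = 9.884 / 2.824 = 3.500.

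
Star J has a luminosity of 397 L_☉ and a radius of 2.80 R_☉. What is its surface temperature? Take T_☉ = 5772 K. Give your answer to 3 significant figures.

T/T_☉ = (L/L_☉)^(1/4) / (R/R_☉)^(1/2)
T = 5772 × (397)^(1/4) / √(2.80) = 5772 × 4.464 / 1.673 = 1.540×10^4 K.

1.54×10^4 K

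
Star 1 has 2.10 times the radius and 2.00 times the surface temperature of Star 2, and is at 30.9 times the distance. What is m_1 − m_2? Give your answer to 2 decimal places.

2.83

L_1/L_2 = (2.10)²(2.00)⁴ = 70.56.
F_1/F_2 = (L_1/L_2)/(d_1/d_2)² = 70.56/954.8 = 0.07390.
m_1 − m_2 = −2.5 log₁₀(0.07390) = 2.83.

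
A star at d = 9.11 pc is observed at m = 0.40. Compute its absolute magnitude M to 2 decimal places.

M = m − 5 log₁₀(d/10 pc) = 0.40 − 5 log₁₀(9.11/10)
  = 0.40 − 5 × -0.040 = 0.40 − -0.20 = 0.60.

0.60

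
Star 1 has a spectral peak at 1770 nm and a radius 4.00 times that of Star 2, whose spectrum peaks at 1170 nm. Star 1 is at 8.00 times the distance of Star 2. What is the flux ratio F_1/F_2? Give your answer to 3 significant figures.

Wien's law: T_1/T_2 = λ_2/λ_1 = 1170/1770 = 0.6610.
L_1/L_2 = (R_1/R_2)²(T_1/T_2)⁴ = (4.00)²(0.6610)⁴ = 3.055.
F_1/F_2 = (L_1/L_2)/(d_1/d_2)² = 3.055/(8.00)² = 0.04773.

0.0477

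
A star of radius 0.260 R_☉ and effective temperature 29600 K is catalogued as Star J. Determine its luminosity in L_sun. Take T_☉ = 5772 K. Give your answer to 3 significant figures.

L/L_☉ = (R/R_☉)² (T/T_☉)⁴ = (0.260)² × (29600/5772)⁴
       = 0.06760 × (5.128)⁴ = 0.06760 × 691.6 = 46.75.

46.8 L_sun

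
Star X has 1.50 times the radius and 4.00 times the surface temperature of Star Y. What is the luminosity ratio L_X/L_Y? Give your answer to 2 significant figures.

5.8×10^2

From the Stefan–Boltzmann law, L ∝ R²T⁴, so
L_X/L_Y = (R_X/R_Y)² (T_X/T_Y)⁴ = (1.50)² × (4.00)⁴ = 2.250 × 256.0 = 576.0.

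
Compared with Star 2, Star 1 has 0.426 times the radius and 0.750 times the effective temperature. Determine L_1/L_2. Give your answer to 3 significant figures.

From the Stefan–Boltzmann law, L ∝ R²T⁴, so
L_1/L_2 = (R_1/R_2)² (T_1/T_2)⁴ = (0.426)² × (0.750)⁴ = 0.1815 × 0.3164 = 0.05742.

0.0574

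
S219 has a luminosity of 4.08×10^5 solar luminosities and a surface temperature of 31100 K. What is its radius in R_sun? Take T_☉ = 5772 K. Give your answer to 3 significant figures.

R/R_☉ = √(L/L_☉) / (T/T_☉)² = √(4.08×10^5) / (5.388)²
       = 638.7 / 29.03 = 22.00.

22.0 R_sun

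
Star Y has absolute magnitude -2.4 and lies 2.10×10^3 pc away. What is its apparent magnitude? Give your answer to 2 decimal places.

m = M + 5 log₁₀(d/10 pc) = -2.4 + 5 log₁₀(2.10×10^3/10)
  = -2.4 + 5 × 2.322 = -2.4 + 11.61 = 9.21.

9.21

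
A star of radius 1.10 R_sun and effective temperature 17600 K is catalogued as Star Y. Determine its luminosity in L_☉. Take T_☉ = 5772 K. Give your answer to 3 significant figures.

L/L_☉ = (R/R_☉)² (T/T_☉)⁴ = (1.10)² × (17600/5772)⁴
       = 1.210 × (3.049)⁴ = 1.210 × 86.45 = 104.6.

105 L_☉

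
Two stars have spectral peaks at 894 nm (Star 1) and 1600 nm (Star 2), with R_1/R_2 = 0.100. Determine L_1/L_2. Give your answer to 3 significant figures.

0.103

Wien's law gives T ∝ 1/λ_max, so T_1/T_2 = λ_2/λ_1 = 1600/894 = 1.790.
Then L ∝ R²T⁴ gives L_1/L_2 = (0.100)² × (1.790)⁴ = 0.01000 × 10.26 = 0.1026.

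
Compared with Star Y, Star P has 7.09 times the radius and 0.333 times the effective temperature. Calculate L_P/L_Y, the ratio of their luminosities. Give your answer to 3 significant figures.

0.618

From the Stefan–Boltzmann law, L ∝ R²T⁴, so
L_P/L_Y = (R_P/R_Y)² (T_P/T_Y)⁴ = (7.09)² × (0.333)⁴ = 50.27 × 0.01230 = 0.6181.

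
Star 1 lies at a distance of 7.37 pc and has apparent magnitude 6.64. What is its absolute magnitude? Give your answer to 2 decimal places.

M = m − 5 log₁₀(d/10 pc) = 6.64 − 5 log₁₀(7.37/10)
  = 6.64 − 5 × -0.133 = 6.64 − -0.66 = 7.30.

7.30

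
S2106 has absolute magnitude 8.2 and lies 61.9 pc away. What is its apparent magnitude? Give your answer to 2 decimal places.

m = M + 5 log₁₀(d/10 pc) = 8.2 + 5 log₁₀(61.9/10)
  = 8.2 + 5 × 0.792 = 8.2 + 3.96 = 12.16.

12.16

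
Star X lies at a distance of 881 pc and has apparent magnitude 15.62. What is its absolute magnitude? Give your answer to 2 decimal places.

M = m − 5 log₁₀(d/10 pc) = 15.62 − 5 log₁₀(881/10)
  = 15.62 − 5 × 1.945 = 15.62 − 9.72 = 5.90.

5.90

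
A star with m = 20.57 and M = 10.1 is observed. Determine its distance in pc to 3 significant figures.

1.24×10^3 pc

m − M = 5 log₁₀(d/10 pc)
20.57 − (10.1) = 10.47 = 5 log₁₀(d/10)
d = 10 × 10^(10.47/5) = 10 × 10^2.094 = 1242 pc.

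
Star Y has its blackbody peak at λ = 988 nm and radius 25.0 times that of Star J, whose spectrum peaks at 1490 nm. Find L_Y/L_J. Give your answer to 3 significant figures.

Wien's law gives T ∝ 1/λ_max, so T_Y/T_J = λ_J/λ_Y = 1490/988 = 1.508.
Then L ∝ R²T⁴ gives L_Y/L_J = (25.0)² × (1.508)⁴ = 625.0 × 5.173 = 3233.

3.23×10^3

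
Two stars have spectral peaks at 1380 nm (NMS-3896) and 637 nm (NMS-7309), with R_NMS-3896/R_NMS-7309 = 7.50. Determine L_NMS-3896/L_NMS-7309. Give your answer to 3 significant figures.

2.55

Wien's law gives T ∝ 1/λ_max, so T_NMS-3896/T_NMS-7309 = λ_NMS-7309/λ_NMS-3896 = 637/1380 = 0.4616.
Then L ∝ R²T⁴ gives L_NMS-3896/L_NMS-7309 = (7.50)² × (0.4616)⁴ = 56.25 × 0.04540 = 2.554.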